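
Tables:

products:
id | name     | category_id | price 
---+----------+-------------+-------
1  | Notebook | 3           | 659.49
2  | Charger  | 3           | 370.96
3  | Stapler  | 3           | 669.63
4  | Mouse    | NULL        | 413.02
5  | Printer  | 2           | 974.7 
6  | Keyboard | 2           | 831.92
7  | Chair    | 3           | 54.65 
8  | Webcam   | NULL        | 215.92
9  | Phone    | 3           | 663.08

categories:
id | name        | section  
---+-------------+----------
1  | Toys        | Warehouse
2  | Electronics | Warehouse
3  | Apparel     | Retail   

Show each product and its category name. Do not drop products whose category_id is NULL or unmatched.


LEFT JOIN keeps every row from products (the left table); where category_id has no match in categories, the category columns become NULL. Walk through each product:
  - product 1 (Notebook): category_id=3 -> matches Apparel
  - product 2 (Charger): category_id=3 -> matches Apparel
  - product 3 (Stapler): category_id=3 -> matches Apparel
  - product 4 (Mouse): category_id=NULL, no match -> kept with NULL
  - product 5 (Printer): category_id=2 -> matches Electronics
  - product 6 (Keyboard): category_id=2 -> matches Electronics
  - product 7 (Chair): category_id=3 -> matches Apparel
  - product 8 (Webcam): category_id=NULL, no match -> kept with NULL
  - product 9 (Phone): category_id=3 -> matches Apparel
All 9 rows appear; 2 have NULL category.

SQL:
SELECT a.name, b.name AS category
FROM products a
LEFT JOIN categories b ON a.category_id = b.id

Result:
name     | category   
---------+------------
Notebook | Apparel    
Charger  | Apparel    
Stapler  | Apparel    
Mouse    | NULL       
Printer  | Electronics
Keyboard | Electronics
Chair    | Apparel    
Webcam   | NULL       
Phone    | Apparel    


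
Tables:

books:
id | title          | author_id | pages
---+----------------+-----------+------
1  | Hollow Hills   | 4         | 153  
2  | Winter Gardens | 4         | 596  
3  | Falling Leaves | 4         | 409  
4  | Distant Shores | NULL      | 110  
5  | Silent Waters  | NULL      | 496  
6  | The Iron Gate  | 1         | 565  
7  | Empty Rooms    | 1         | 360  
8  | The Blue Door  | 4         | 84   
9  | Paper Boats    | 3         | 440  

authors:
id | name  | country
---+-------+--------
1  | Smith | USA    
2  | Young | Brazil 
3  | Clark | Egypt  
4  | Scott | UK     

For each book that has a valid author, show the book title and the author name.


INNER JOIN keeps only books rows whose author_id matches an id in authors. Walk through each book:
  - book 1 (Hollow Hills): author_id=4 -> matches Scott
  - book 2 (Winter Gardens): author_id=4 -> matches Scott
  - book 3 (Falling Leaves): author_id=4 -> matches Scott
  - book 4 (Distant Shores): author_id=NULL, no match -> dropped
  - book 5 (Silent Waters): author_id=NULL, no match -> dropped
  - book 6 (The Iron Gate): author_id=1 -> matches Smith
  - book 7 (Empty Rooms): author_id=1 -> matches Smith
  - book 8 (The Blue Door): author_id=4 -> matches Scott
  - book 9 (Paper Boats): author_id=3 -> matches Clark
So 2 of 9 rows are dropped.

SQL:
SELECT a.title, b.name AS author
FROM books a
INNER JOIN authors b ON a.author_id = b.id

Result:
title          | author
---------------+-------
Hollow Hills   | Scott 
Winter Gardens | Scott 
Falling Leaves | Scott 
The Iron Gate  | Smith 
Empty Rooms    | Smith 
The Blue Door  | Scott 
Paper Boats    | Clark 


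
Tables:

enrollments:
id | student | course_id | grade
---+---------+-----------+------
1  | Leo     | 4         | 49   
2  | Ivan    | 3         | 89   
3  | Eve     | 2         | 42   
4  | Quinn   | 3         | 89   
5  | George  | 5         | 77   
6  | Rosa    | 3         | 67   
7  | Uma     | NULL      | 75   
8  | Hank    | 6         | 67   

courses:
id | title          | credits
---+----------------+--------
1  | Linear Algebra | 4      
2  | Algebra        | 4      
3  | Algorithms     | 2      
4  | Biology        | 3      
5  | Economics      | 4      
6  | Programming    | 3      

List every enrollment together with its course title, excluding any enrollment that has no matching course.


INNER JOIN keeps only enrollments rows whose course_id matches an id in courses. Walk through each enrollment:
  - enrollment 1 (Leo): course_id=4 -> matches Biology
  - enrollment 2 (Ivan): course_id=3 -> matches Algorithms
  - enrollment 3 (Eve): course_id=2 -> matches Algebra
  - enrollment 4 (Quinn): course_id=3 -> matches Algorithms
  - enrollment 5 (George): course_id=5 -> matches Economics
  - enrollment 6 (Rosa): course_id=3 -> matches Algorithms
  - enrollment 7 (Uma): course_id=NULL, no match -> dropped
  - enrollment 8 (Hank): course_id=6 -> matches Programming
So 1 of 8 rows is dropped.

SQL:
SELECT a.student, b.title AS course
FROM enrollments a
INNER JOIN courses b ON a.course_id = b.id

Result:
student | course     
--------+------------
Leo     | Biology    
Ivan    | Algorithms 
Eve     | Algebra    
Quinn   | Algorithms 
George  | Economics  
Rosa    | Algorithms 
Hank    | Programming


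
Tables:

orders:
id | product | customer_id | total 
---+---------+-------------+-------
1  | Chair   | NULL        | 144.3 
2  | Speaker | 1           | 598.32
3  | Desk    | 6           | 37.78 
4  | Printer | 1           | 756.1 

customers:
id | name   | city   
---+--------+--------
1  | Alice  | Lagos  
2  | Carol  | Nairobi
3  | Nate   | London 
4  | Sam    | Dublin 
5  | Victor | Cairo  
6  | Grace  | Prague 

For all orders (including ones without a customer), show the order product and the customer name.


LEFT JOIN keeps every row from orders (the left table); where customer_id has no match in customers, the customer columns become NULL. Walk through each order:
  - order 1 (Chair): customer_id=NULL, no match -> kept with NULL
  - order 2 (Speaker): customer_id=1 -> matches Alice
  - order 3 (Desk): customer_id=6 -> matches Grace
  - order 4 (Printer): customer_id=1 -> matches Alice
All 4 rows appear; 1 has NULL customer.

SQL:
SELECT a.product, b.name AS customer
FROM orders a
LEFT JOIN customers b ON a.customer_id = b.id

Result:
product | customer
--------+---------
Chair   | NULL    
Speaker | Alice   
Desk    | Grace   
Printer | Alice   


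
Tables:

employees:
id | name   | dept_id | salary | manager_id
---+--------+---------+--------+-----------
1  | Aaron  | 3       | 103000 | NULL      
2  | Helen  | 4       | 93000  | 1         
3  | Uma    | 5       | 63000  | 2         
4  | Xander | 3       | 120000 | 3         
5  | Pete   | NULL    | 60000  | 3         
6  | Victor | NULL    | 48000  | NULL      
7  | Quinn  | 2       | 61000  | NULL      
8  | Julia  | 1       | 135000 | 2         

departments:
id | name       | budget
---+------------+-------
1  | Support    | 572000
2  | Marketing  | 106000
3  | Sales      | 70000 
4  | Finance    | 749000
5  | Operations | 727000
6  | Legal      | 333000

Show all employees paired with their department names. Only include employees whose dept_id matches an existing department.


INNER JOIN keeps only employees rows whose dept_id matches an id in departments. Walk through each employee:
  - employee 1 (Aaron): dept_id=3 -> matches Sales
  - employee 2 (Helen): dept_id=4 -> matches Finance
  - employee 3 (Uma): dept_id=5 -> matches Operations
  - employee 4 (Xander): dept_id=3 -> matches Sales
  - employee 5 (Pete): dept_id=NULL, no match -> dropped
  - employee 6 (Victor): dept_id=NULL, no match -> dropped
  - employee 7 (Quinn): dept_id=2 -> matches Marketing
  - employee 8 (Julia): dept_id=1 -> matches Support
So 2 of 8 rows are dropped.

SQL:
SELECT a.name, b.name AS department
FROM employees a
INNER JOIN departments b ON a.dept_id = b.id

Result:
name   | department
-------+-----------
Aaron  | Sales     
Helen  | Finance   
Uma    | Operations
Xander | Sales     
Quinn  | Marketing 
Julia  | Support   


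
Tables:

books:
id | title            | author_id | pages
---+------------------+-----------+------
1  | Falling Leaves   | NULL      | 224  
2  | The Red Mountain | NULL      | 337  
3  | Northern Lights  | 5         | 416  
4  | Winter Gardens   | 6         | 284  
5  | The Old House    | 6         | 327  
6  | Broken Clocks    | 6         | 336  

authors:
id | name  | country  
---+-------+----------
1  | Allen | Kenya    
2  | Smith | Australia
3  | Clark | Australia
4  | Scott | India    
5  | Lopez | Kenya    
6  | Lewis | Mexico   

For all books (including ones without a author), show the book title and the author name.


LEFT JOIN keeps every row from books (the left table); where author_id has no match in authors, the author columns become NULL. Walk through each book:
  - book 1 (Falling Leaves): author_id=NULL, no match -> kept with NULL
  - book 2 (The Red Mountain): author_id=NULL, no match -> kept with NULL
  - book 3 (Northern Lights): author_id=5 -> matches Lopez
  - book 4 (Winter Gardens): author_id=6 -> matches Lewis
  - book 5 (The Old House): author_id=6 -> matches Lewis
  - book 6 (Broken Clocks): author_id=6 -> matches Lewis
All 6 rows appear; 2 have NULL author.

SQL:
SELECT a.title, b.name AS author
FROM books a
LEFT JOIN authors b ON a.author_id = b.id

Result:
title            | author
-----------------+-------
Falling Leaves   | NULL  
The Red Mountain | NULL  
Northern Lights  | Lopez 
Winter Gardens   | Lewis 
The Old House    | Lewis 
Broken Clocks    | Lewis 


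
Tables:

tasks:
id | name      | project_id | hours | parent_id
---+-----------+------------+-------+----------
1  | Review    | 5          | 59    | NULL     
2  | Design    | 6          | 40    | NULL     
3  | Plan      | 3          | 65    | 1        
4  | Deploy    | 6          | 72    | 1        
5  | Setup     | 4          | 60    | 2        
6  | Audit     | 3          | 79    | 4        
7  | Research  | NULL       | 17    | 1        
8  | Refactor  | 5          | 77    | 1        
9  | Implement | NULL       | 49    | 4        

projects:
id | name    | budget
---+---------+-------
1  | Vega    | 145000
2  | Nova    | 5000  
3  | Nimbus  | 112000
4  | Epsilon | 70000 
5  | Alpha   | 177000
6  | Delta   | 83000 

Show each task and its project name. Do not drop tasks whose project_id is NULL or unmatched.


LEFT JOIN keeps every row from tasks (the left table); where project_id has no match in projects, the project columns become NULL. Walk through each task:
  - task 1 (Review): project_id=5 -> matches Alpha
  - task 2 (Design): project_id=6 -> matches Delta
  - task 3 (Plan): project_id=3 -> matches Nimbus
  - task 4 (Deploy): project_id=6 -> matches Delta
  - task 5 (Setup): project_id=4 -> matches Epsilon
  - task 6 (Audit): project_id=3 -> matches Nimbus
  - task 7 (Research): project_id=NULL, no match -> kept with NULL
  - task 8 (Refactor): project_id=5 -> matches Alpha
  - task 9 (Implement): project_id=NULL, no match -> kept with NULL
All 9 rows appear; 2 have NULL project.

SQL:
SELECT a.name, b.name AS project
FROM tasks a
LEFT JOIN projects b ON a.project_id = b.id

Result:
name      | project
----------+--------
Review    | Alpha  
Design    | Delta  
Plan      | Nimbus 
Deploy    | Delta  
Setup     | Epsilon
Audit     | Nimbus 
Research  | NULL   
Refactor  | Alpha  
Implement | NULL   


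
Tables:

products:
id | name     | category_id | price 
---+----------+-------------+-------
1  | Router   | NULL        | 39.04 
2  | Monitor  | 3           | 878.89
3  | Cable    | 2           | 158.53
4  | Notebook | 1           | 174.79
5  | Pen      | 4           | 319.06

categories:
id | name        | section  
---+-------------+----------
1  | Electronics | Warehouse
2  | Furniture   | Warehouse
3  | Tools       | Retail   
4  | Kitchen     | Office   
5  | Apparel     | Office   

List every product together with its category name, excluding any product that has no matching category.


INNER JOIN keeps only products rows whose category_id matches an id in categories. Walk through each product:
  - product 1 (Router): category_id=NULL, no match -> dropped
  - product 2 (Monitor): category_id=3 -> matches Tools
  - product 3 (Cable): category_id=2 -> matches Furniture
  - product 4 (Notebook): category_id=1 -> matches Electronics
  - product 5 (Pen): category_id=4 -> matches Kitchen
So 1 of 5 rows is dropped.

SQL:
SELECT a.name, b.name AS category
FROM products a
INNER JOIN categories b ON a.category_id = b.id

Result:
name     | category   
---------+------------
Monitor  | Tools      
Cable    | Furniture  
Notebook | Electronics
Pen      | Kitchen    


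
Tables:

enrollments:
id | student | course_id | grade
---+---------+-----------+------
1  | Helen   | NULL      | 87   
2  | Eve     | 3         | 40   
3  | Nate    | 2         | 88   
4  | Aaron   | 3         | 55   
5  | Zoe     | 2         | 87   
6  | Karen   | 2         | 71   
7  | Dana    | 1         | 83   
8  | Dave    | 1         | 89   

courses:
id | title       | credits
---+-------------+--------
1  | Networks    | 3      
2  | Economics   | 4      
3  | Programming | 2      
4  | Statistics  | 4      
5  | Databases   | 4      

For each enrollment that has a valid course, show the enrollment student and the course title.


INNER JOIN keeps only enrollments rows whose course_id matches an id in courses. Walk through each enrollment:
  - enrollment 1 (Helen): course_id=NULL, no match -> dropped
  - enrollment 2 (Eve): course_id=3 -> matches Programming
  - enrollment 3 (Nate): course_id=2 -> matches Economics
  - enrollment 4 (Aaron): course_id=3 -> matches Programming
  - enrollment 5 (Zoe): course_id=2 -> matches Economics
  - enrollment 6 (Karen): course_id=2 -> matches Economics
  - enrollment 7 (Dana): course_id=1 -> matches Networks
  - enrollment 8 (Dave): course_id=1 -> matches Networks
So 1 of 8 rows is dropped.

SQL:
SELECT a.student, b.title AS course
FROM enrollments a
INNER JOIN courses b ON a.course_id = b.id

Result:
student | course     
--------+------------
Eve     | Programming
Nate    | Economics  
Aaron   | Programming
Zoe     | Economics  
Karen   | Economics  
Dana    | Networks   
Dave    | Networks   


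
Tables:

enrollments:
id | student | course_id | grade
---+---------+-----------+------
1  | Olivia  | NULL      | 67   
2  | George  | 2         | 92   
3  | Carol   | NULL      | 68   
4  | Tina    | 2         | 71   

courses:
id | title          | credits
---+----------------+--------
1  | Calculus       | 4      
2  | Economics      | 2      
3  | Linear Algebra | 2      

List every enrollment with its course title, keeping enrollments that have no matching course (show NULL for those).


LEFT JOIN keeps every row from enrollments (the left table); where course_id has no match in courses, the course columns become NULL. Walk through each enrollment:
  - enrollment 1 (Olivia): course_id=NULL, no match -> kept with NULL
  - enrollment 2 (George): course_id=2 -> matches Economics
  - enrollment 3 (Carol): course_id=NULL, no match -> kept with NULL
  - enrollment 4 (Tina): course_id=2 -> matches Economics
All 4 rows appear; 2 have NULL course.

SQL:
SELECT a.student, b.title AS course
FROM enrollments a
LEFT JOIN courses b ON a.course_id = b.id

Result:
student | course   
--------+----------
Olivia  | NULL     
George  | Economics
Carol   | NULL     
Tina    | Economics


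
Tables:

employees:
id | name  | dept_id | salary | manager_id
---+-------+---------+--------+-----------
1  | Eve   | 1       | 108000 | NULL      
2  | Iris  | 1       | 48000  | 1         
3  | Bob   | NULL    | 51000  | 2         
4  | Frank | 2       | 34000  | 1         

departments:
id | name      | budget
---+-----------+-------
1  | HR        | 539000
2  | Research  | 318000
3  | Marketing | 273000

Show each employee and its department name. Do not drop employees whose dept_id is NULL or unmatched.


LEFT JOIN keeps every row from employees (the left table); where dept_id has no match in departments, the department columns become NULL. Walk through each employee:
  - employee 1 (Eve): dept_id=1 -> matches HR
  - employee 2 (Iris): dept_id=1 -> matches HR
  - employee 3 (Bob): dept_id=NULL, no match -> kept with NULL
  - employee 4 (Frank): dept_id=2 -> matches Research
All 4 rows appear; 1 has NULL department.

SQL:
SELECT a.name, b.name AS department
FROM employees a
LEFT JOIN departments b ON a.dept_id = b.id

Result:
name  | department
------+-----------
Eve   | HR        
Iris  | HR        
Bob   | NULL      
Frank | Research  


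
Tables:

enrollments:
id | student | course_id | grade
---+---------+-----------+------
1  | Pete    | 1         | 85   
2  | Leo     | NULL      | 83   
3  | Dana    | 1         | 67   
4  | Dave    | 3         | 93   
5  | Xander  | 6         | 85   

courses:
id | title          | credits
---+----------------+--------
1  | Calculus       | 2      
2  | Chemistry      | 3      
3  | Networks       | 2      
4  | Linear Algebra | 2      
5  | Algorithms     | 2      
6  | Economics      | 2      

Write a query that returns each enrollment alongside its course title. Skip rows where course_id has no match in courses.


INNER JOIN keeps only enrollments rows whose course_id matches an id in courses. Walk through each enrollment:
  - enrollment 1 (Pete): course_id=1 -> matches Calculus
  - enrollment 2 (Leo): course_id=NULL, no match -> dropped
  - enrollment 3 (Dana): course_id=1 -> matches Calculus
  - enrollment 4 (Dave): course_id=3 -> matches Networks
  - enrollment 5 (Xander): course_id=6 -> matches Economics
So 1 of 5 rows is dropped.

SQL:
SELECT a.student, b.title AS course
FROM enrollments a
INNER JOIN courses b ON a.course_id = b.id

Result:
student | course   
--------+----------
Pete    | Calculus 
Dana    | Calculus 
Dave    | Networks 
Xander  | Economics


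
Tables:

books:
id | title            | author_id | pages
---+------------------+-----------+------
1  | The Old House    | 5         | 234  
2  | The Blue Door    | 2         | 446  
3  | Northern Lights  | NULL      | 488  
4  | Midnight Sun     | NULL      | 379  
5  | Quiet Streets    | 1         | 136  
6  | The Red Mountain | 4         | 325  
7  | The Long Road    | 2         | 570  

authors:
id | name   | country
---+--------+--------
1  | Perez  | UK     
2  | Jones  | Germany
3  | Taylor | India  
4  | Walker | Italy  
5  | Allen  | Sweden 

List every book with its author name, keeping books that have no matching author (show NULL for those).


LEFT JOIN keeps every row from books (the left table); where author_id has no match in authors, the author columns become NULL. Walk through each book:
  - book 1 (The Old House): author_id=5 -> matches Allen
  - book 2 (The Blue Door): author_id=2 -> matches Jones
  - book 3 (Northern Lights): author_id=NULL, no match -> kept with NULL
  - book 4 (Midnight Sun): author_id=NULL, no match -> kept with NULL
  - book 5 (Quiet Streets): author_id=1 -> matches Perez
  - book 6 (The Red Mountain): author_id=4 -> matches Walker
  - book 7 (The Long Road): author_id=2 -> matches Jones
All 7 rows appear; 2 have NULL author.

SQL:
SELECT a.title, b.name AS author
FROM books a
LEFT JOIN authors b ON a.author_id = b.id

Result:
title            | author
-----------------+-------
The Old House    | Allen 
The Blue Door    | Jones 
Northern Lights  | NULL  
Midnight Sun     | NULL  
Quiet Streets    | Perez 
The Red Mountain | Walker
The Long Road    | Jones 


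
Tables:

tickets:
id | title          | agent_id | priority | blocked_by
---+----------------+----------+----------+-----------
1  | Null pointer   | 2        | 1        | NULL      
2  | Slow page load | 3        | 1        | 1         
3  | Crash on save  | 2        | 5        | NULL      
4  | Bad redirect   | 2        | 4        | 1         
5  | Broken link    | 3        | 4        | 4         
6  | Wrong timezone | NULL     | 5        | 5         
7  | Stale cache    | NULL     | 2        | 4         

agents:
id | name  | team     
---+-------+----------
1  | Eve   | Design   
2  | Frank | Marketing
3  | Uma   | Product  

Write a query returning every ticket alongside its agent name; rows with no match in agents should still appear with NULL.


LEFT JOIN keeps every row from tickets (the left table); where agent_id has no match in agents, the agent columns become NULL. Walk through each ticket:
  - ticket 1 (Null pointer): agent_id=2 -> matches Frank
  - ticket 2 (Slow page load): agent_id=3 -> matches Uma
  - ticket 3 (Crash on save): agent_id=2 -> matches Frank
  - ticket 4 (Bad redirect): agent_id=2 -> matches Frank
  - ticket 5 (Broken link): agent_id=3 -> matches Uma
  - ticket 6 (Wrong timezone): agent_id=NULL, no match -> kept with NULL
  - ticket 7 (Stale cache): agent_id=NULL, no match -> kept with NULL
All 7 rows appear; 2 have NULL agent.

SQL:
SELECT a.title, b.name AS agent
FROM tickets a
LEFT JOIN agents b ON a.agent_id = b.id

Result:
title          | agent
---------------+------
Null pointer   | Frank
Slow page load | Uma  
Crash on save  | Frank
Bad redirect   | Frank
Broken link    | Uma  
Wrong timezone | NULL 
Stale cache    | NULL 


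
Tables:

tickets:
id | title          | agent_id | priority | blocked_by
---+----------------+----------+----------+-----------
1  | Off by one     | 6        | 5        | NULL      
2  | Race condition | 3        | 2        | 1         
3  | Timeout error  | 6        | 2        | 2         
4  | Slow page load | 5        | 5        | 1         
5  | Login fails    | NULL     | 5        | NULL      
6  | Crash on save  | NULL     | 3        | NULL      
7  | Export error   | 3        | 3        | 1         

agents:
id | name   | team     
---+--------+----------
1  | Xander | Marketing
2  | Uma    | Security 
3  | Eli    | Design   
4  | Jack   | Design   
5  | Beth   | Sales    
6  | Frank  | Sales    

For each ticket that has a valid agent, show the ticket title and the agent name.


INNER JOIN keeps only tickets rows whose agent_id matches an id in agents. Walk through each ticket:
  - ticket 1 (Off by one): agent_id=6 -> matches Frank
  - ticket 2 (Race condition): agent_id=3 -> matches Eli
  - ticket 3 (Timeout error): agent_id=6 -> matches Frank
  - ticket 4 (Slow page load): agent_id=5 -> matches Beth
  - ticket 5 (Login fails): agent_id=NULL, no match -> dropped
  - ticket 6 (Crash on save): agent_id=NULL, no match -> dropped
  - ticket 7 (Export error): agent_id=3 -> matches Eli
So 2 of 7 rows are dropped.

SQL:
SELECT a.title, b.name AS agent
FROM tickets a
INNER JOIN agents b ON a.agent_id = b.id

Result:
title          | agent
---------------+------
Off by one     | Frank
Race condition | Eli  
Timeout error  | Frank
Slow page load | Beth 
Export error   | Eli  


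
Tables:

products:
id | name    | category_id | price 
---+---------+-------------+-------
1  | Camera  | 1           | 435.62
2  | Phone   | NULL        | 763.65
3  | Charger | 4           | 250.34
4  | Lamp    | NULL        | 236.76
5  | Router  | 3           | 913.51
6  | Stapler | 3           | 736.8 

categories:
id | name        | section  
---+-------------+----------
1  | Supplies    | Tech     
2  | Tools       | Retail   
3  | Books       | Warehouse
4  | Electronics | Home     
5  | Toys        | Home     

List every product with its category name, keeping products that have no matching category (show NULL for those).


LEFT JOIN keeps every row from products (the left table); where category_id has no match in categories, the category columns become NULL. Walk through each product:
  - product 1 (Camera): category_id=1 -> matches Supplies
  - product 2 (Phone): category_id=NULL, no match -> kept with NULL
  - product 3 (Charger): category_id=4 -> matches Electronics
  - product 4 (Lamp): category_id=NULL, no match -> kept with NULL
  - product 5 (Router): category_id=3 -> matches Books
  - product 6 (Stapler): category_id=3 -> matches Books
All 6 rows appear; 2 have NULL category.

SQL:
SELECT a.name, b.name AS category
FROM products a
LEFT JOIN categories b ON a.category_id = b.id

Result:
name    | category   
--------+------------
Camera  | Supplies   
Phone   | NULL       
Charger | Electronics
Lamp    | NULL       
Router  | Books      
Stapler | Books      


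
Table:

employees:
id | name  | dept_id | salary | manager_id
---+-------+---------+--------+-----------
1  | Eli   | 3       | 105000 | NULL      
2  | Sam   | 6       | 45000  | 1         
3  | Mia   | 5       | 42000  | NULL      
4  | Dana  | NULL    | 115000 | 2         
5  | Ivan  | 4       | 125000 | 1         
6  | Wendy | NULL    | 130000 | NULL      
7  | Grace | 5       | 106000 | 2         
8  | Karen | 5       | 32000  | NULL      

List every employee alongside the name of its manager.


This is a self-join: employees is joined to a second copy of itself, matching each row's manager_id to another row's id. Use LEFT JOIN so rows with manager_id=NULL are kept.
  - employee 1 (Eli): manager_id=NULL -> NULL
  - employee 2 (Sam): manager_id=1 -> Eli
  - employee 3 (Mia): manager_id=NULL -> NULL
  - employee 4 (Dana): manager_id=2 -> Sam
  - employee 5 (Ivan): manager_id=1 -> Eli
  - employee 6 (Wendy): manager_id=NULL -> NULL
  - employee 7 (Grace): manager_id=2 -> Sam
  - employee 8 (Karen): manager_id=NULL -> NULL

SQL:
SELECT a.name AS item, b.name AS manager
FROM employees a
LEFT JOIN employees b ON a.manager_id = b.id

Result:
item  | manager
------+--------
Eli   | NULL   
Sam   | Eli    
Mia   | NULL   
Dana  | Sam    
Ivan  | Eli    
Wendy | NULL   
Grace | Sam    
Karen | NULL   


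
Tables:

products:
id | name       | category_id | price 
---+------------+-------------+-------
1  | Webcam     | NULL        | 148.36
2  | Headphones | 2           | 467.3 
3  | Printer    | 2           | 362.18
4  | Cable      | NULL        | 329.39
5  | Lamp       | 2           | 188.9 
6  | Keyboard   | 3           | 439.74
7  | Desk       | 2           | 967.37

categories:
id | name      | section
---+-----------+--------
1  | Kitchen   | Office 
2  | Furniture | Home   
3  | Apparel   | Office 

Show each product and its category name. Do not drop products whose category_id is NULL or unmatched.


LEFT JOIN keeps every row from products (the left table); where category_id has no match in categories, the category columns become NULL. Walk through each product:
  - product 1 (Webcam): category_id=NULL, no match -> kept with NULL
  - product 2 (Headphones): category_id=2 -> matches Furniture
  - product 3 (Printer): category_id=2 -> matches Furniture
  - product 4 (Cable): category_id=NULL, no match -> kept with NULL
  - product 5 (Lamp): category_id=2 -> matches Furniture
  - product 6 (Keyboard): category_id=3 -> matches Apparel
  - product 7 (Desk): category_id=2 -> matches Furniture
All 7 rows appear; 2 have NULL category.

SQL:
SELECT a.name, b.name AS category
FROM products a
LEFT JOIN categories b ON a.category_id = b.id

Result:
name       | category 
-----------+----------
Webcam     | NULL     
Headphones | Furniture
Printer    | Furniture
Cable      | NULL     
Lamp       | Furniture
Keyboard   | Apparel  
Desk       | Furniture


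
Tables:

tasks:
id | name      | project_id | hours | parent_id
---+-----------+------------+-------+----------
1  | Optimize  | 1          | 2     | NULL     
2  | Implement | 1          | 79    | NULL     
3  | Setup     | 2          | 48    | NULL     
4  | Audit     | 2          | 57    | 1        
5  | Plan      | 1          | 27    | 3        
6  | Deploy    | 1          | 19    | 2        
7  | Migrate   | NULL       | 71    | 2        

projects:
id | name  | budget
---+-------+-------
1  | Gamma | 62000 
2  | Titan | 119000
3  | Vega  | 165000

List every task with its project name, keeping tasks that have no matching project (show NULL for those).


LEFT JOIN keeps every row from tasks (the left table); where project_id has no match in projects, the project columns become NULL. Walk through each task:
  - task 1 (Optimize): project_id=1 -> matches Gamma
  - task 2 (Implement): project_id=1 -> matches Gamma
  - task 3 (Setup): project_id=2 -> matches Titan
  - task 4 (Audit): project_id=2 -> matches Titan
  - task 5 (Plan): project_id=1 -> matches Gamma
  - task 6 (Deploy): project_id=1 -> matches Gamma
  - task 7 (Migrate): project_id=NULL, no match -> kept with NULL
All 7 rows appear; 1 has NULL project.

SQL:
SELECT a.name, b.name AS project
FROM tasks a
LEFT JOIN projects b ON a.project_id = b.id

Result:
name      | project
----------+--------
Optimize  | Gamma  
Implement | Gamma  
Setup     | Titan  
Audit     | Titan  
Plan      | Gamma  
Deploy    | Gamma  
Migrate   | NULL   


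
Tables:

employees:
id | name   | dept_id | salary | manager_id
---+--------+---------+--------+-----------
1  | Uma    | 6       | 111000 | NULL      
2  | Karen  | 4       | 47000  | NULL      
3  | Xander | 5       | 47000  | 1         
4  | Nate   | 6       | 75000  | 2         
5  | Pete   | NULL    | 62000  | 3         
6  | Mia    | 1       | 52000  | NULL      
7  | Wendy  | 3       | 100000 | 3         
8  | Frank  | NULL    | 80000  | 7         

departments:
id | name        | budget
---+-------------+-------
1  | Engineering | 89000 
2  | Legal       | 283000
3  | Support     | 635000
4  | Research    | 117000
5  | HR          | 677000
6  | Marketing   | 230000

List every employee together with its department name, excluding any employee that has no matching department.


INNER JOIN keeps only employees rows whose dept_id matches an id in departments. Walk through each employee:
  - employee 1 (Uma): dept_id=6 -> matches Marketing
  - employee 2 (Karen): dept_id=4 -> matches Research
  - employee 3 (Xander): dept_id=5 -> matches HR
  - employee 4 (Nate): dept_id=6 -> matches Marketing
  - employee 5 (Pete): dept_id=NULL, no match -> dropped
  - employee 6 (Mia): dept_id=1 -> matches Engineering
  - employee 7 (Wendy): dept_id=3 -> matches Support
  - employee 8 (Frank): dept_id=NULL, no match -> dropped
So 2 of 8 rows are dropped.

SQL:
SELECT a.name, b.name AS department
FROM employees a
INNER JOIN departments b ON a.dept_id = b.id

Result:
name   | department 
-------+------------
Uma    | Marketing  
Karen  | Research   
Xander | HR         
Nate   | Marketing  
Mia    | Engineering
Wendy  | Support    


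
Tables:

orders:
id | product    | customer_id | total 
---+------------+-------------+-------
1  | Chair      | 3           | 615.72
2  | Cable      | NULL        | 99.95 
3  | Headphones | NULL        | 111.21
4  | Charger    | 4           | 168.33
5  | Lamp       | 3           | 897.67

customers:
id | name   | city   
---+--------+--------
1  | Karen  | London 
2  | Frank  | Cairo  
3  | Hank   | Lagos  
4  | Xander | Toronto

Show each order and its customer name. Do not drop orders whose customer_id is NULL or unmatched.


LEFT JOIN keeps every row from orders (the left table); where customer_id has no match in customers, the customer columns become NULL. Walk through each order:
  - order 1 (Chair): customer_id=3 -> matches Hank
  - order 2 (Cable): customer_id=NULL, no match -> kept with NULL
  - order 3 (Headphones): customer_id=NULL, no match -> kept with NULL
  - order 4 (Charger): customer_id=4 -> matches Xander
  - order 5 (Lamp): customer_id=3 -> matches Hank
All 5 rows appear; 2 have NULL customer.

SQL:
SELECT a.product, b.name AS customer
FROM orders a
LEFT JOIN customers b ON a.customer_id = b.id

Result:
product    | customer
-----------+---------
Chair      | Hank    
Cable      | NULL    
Headphones | NULL    
Charger    | Xander  
Lamp       | Hank    


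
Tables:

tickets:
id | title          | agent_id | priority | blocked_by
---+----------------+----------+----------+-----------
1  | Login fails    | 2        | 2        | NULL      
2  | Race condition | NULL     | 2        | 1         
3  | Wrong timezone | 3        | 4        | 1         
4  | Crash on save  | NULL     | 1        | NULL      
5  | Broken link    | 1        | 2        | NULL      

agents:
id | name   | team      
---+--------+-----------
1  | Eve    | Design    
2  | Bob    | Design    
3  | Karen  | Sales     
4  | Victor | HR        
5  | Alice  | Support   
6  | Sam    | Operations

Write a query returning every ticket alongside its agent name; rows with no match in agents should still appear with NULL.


LEFT JOIN keeps every row from tickets (the left table); where agent_id has no match in agents, the agent columns become NULL. Walk through each ticket:
  - ticket 1 (Login fails): agent_id=2 -> matches Bob
  - ticket 2 (Race condition): agent_id=NULL, no match -> kept with NULL
  - ticket 3 (Wrong timezone): agent_id=3 -> matches Karen
  - ticket 4 (Crash on save): agent_id=NULL, no match -> kept with NULL
  - ticket 5 (Broken link): agent_id=1 -> matches Eve
All 5 rows appear; 2 have NULL agent.

SQL:
SELECT a.title, b.name AS agent
FROM tickets a
LEFT JOIN agents b ON a.agent_id = b.id

Result:
title          | agent
---------------+------
Login fails    | Bob  
Race condition | NULL 
Wrong timezone | Karen
Crash on save  | NULL 
Broken link    | Eve  


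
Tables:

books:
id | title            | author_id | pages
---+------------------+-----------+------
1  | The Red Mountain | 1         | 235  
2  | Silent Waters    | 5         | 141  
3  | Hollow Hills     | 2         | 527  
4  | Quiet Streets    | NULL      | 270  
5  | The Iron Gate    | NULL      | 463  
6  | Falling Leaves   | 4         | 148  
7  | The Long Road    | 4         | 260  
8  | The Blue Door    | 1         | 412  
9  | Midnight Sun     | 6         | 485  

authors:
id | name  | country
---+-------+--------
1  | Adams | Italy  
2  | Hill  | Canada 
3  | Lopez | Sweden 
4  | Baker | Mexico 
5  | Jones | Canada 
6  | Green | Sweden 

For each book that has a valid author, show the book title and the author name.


INNER JOIN keeps only books rows whose author_id matches an id in authors. Walk through each book:
  - book 1 (The Red Mountain): author_id=1 -> matches Adams
  - book 2 (Silent Waters): author_id=5 -> matches Jones
  - book 3 (Hollow Hills): author_id=2 -> matches Hill
  - book 4 (Quiet Streets): author_id=NULL, no match -> dropped
  - book 5 (The Iron Gate): author_id=NULL, no match -> dropped
  - book 6 (Falling Leaves): author_id=4 -> matches Baker
  - book 7 (The Long Road): author_id=4 -> matches Baker
  - book 8 (The Blue Door): author_id=1 -> matches Adams
  - book 9 (Midnight Sun): author_id=6 -> matches Green
So 2 of 9 rows are dropped.

SQL:
SELECT a.title, b.name AS author
FROM books a
INNER JOIN authors b ON a.author_id = b.id

Result:
title            | author
-----------------+-------
The Red Mountain | Adams 
Silent Waters    | Jones 
Hollow Hills     | Hill  
Falling Leaves   | Baker 
The Long Road    | Baker 
The Blue Door    | Adams 
Midnight Sun     | Green 


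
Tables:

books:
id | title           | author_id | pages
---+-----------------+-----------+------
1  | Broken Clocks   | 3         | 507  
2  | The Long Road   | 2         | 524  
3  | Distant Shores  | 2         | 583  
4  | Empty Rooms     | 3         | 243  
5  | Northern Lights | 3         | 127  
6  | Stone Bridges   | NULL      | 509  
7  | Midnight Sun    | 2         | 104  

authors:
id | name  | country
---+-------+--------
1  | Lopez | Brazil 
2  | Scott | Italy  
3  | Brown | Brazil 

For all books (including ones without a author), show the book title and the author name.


LEFT JOIN keeps every row from books (the left table); where author_id has no match in authors, the author columns become NULL. Walk through each book:
  - book 1 (Broken Clocks): author_id=3 -> matches Brown
  - book 2 (The Long Road): author_id=2 -> matches Scott
  - book 3 (Distant Shores): author_id=2 -> matches Scott
  - book 4 (Empty Rooms): author_id=3 -> matches Brown
  - book 5 (Northern Lights): author_id=3 -> matches Brown
  - book 6 (Stone Bridges): author_id=NULL, no match -> kept with NULL
  - book 7 (Midnight Sun): author_id=2 -> matches Scott
All 7 rows appear; 1 has NULL author.

SQL:
SELECT a.title, b.name AS author
FROM books a
LEFT JOIN authors b ON a.author_id = b.id

Result:
title           | author
----------------+-------
Broken Clocks   | Brown 
The Long Road   | Scott 
Distant Shores  | Scott 
Empty Rooms     | Brown 
Northern Lights | Brown 
Stone Bridges   | NULL  
Midnight Sun    | Scott 


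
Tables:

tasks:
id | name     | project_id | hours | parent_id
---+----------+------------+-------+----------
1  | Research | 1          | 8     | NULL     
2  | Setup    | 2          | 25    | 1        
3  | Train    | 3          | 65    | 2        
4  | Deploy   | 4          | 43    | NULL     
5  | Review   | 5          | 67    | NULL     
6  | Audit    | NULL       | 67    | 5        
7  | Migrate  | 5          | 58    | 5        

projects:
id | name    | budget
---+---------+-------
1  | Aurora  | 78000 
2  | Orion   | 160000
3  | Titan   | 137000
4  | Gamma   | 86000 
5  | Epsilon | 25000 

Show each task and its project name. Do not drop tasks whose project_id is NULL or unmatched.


LEFT JOIN keeps every row from tasks (the left table); where project_id has no match in projects, the project columns become NULL. Walk through each task:
  - task 1 (Research): project_id=1 -> matches Aurora
  - task 2 (Setup): project_id=2 -> matches Orion
  - task 3 (Train): project_id=3 -> matches Titan
  - task 4 (Deploy): project_id=4 -> matches Gamma
  - task 5 (Review): project_id=5 -> matches Epsilon
  - task 6 (Audit): project_id=NULL, no match -> kept with NULL
  - task 7 (Migrate): project_id=5 -> matches Epsilon
All 7 rows appear; 1 has NULL project.

SQL:
SELECT a.name, b.name AS project
FROM tasks a
LEFT JOIN projects b ON a.project_id = b.id

Result:
name     | project
---------+--------
Research | Aurora 
Setup    | Orion  
Train    | Titan  
Deploy   | Gamma  
Review   | Epsilon
Audit    | NULL   
Migrate  | Epsilon


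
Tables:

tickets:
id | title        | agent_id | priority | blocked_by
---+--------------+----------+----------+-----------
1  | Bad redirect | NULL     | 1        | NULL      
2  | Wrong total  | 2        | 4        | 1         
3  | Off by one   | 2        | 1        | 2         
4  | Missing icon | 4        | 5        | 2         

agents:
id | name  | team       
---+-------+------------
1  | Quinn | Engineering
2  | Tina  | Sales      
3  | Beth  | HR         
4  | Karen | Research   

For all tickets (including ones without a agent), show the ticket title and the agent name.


LEFT JOIN keeps every row from tickets (the left table); where agent_id has no match in agents, the agent columns become NULL. Walk through each ticket:
  - ticket 1 (Bad redirect): agent_id=NULL, no match -> kept with NULL
  - ticket 2 (Wrong total): agent_id=2 -> matches Tina
  - ticket 3 (Off by one): agent_id=2 -> matches Tina
  - ticket 4 (Missing icon): agent_id=4 -> matches Karen
All 4 rows appear; 1 has NULL agent.

SQL:
SELECT a.title, b.name AS agent
FROM tickets a
LEFT JOIN agents b ON a.agent_id = b.id

Result:
title        | agent
-------------+------
Bad redirect | NULL 
Wrong total  | Tina 
Off by one   | Tina 
Missing icon | Karen


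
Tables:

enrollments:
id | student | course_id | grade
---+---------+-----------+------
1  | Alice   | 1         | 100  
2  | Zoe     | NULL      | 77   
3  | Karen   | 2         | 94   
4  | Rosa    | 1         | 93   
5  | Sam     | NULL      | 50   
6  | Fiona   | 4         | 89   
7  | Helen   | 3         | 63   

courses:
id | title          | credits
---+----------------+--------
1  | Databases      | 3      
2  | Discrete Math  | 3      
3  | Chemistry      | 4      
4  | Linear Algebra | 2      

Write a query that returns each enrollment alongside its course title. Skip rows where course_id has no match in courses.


INNER JOIN keeps only enrollments rows whose course_id matches an id in courses. Walk through each enrollment:
  - enrollment 1 (Alice): course_id=1 -> matches Databases
  - enrollment 2 (Zoe): course_id=NULL, no match -> dropped
  - enrollment 3 (Karen): course_id=2 -> matches Discrete Math
  - enrollment 4 (Rosa): course_id=1 -> matches Databases
  - enrollment 5 (Sam): course_id=NULL, no match -> dropped
  - enrollment 6 (Fiona): course_id=4 -> matches Linear Algebra
  - enrollment 7 (Helen): course_id=3 -> matches Chemistry
So 2 of 7 rows are dropped.

SQL:
SELECT a.student, b.title AS course
FROM enrollments a
INNER JOIN courses b ON a.course_id = b.id

Result:
student | course        
--------+---------------
Alice   | Databases     
Karen   | Discrete Math 
Rosa    | Databases     
Fiona   | Linear Algebra
Helen   | Chemistry     
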